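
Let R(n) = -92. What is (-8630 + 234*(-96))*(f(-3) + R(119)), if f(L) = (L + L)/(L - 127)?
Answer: 185848838/65 ≈ 2.8592e+6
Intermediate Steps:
f(L) = 2*L/(-127 + L) (f(L) = (2*L)/(-127 + L) = 2*L/(-127 + L))
(-8630 + 234*(-96))*(f(-3) + R(119)) = (-8630 + 234*(-96))*(2*(-3)/(-127 - 3) - 92) = (-8630 - 22464)*(2*(-3)/(-130) - 92) = -31094*(2*(-3)*(-1/130) - 92) = -31094*(3/65 - 92) = -31094*(-5977/65) = 185848838/65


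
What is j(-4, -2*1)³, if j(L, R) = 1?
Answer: 1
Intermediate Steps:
j(-4, -2*1)³ = 1³ = 1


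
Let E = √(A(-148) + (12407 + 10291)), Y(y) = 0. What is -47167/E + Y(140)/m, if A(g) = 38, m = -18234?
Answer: -47167*√29/812 ≈ -312.81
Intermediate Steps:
E = 28*√29 (E = √(38 + (12407 + 10291)) = √(38 + 22698) = √22736 = 28*√29 ≈ 150.78)
-47167/E + Y(140)/m = -47167*√29/812 + 0/(-18234) = -47167*√29/812 + 0*(-1/18234) = -47167*√29/812 + 0 = -47167*√29/812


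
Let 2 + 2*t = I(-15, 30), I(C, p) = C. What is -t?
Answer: 17/2 ≈ 8.5000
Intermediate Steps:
t = -17/2 (t = -1 + (½)*(-15) = -1 - 15/2 = -17/2 ≈ -8.5000)
-t = -1*(-17/2) = 17/2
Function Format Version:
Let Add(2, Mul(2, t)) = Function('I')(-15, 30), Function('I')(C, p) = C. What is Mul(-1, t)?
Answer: Rational(17, 2) ≈ 8.5000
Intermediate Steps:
t = Rational(-17, 2) (t = Add(-1, Mul(Rational(1, 2), -15)) = Add(-1, Rational(-15, 2)) = Rational(-17, 2) ≈ -8.5000)
Mul(-1, t) = Mul(-1, Rational(-17, 2)) = Rational(17, 2)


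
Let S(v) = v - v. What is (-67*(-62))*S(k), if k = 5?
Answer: 0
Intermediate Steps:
S(v) = 0
(-67*(-62))*S(k) = -67*(-62)*0 = 4154*0 = 0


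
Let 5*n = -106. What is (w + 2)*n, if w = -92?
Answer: 1908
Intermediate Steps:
n = -106/5 (n = (1/5)*(-106) = -106/5 ≈ -21.200)
(w + 2)*n = (-92 + 2)*(-106/5) = -90*(-106/5) = 1908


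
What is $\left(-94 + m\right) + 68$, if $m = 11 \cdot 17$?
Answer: $161$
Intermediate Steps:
$m = 187$
$\left(-94 + m\right) + 68 = \left(-94 + 187\right) + 68 = 93 + 68 = 161$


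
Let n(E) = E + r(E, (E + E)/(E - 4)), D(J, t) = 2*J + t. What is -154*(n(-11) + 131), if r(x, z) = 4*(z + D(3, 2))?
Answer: -364672/15 ≈ -24311.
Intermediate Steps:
D(J, t) = t + 2*J
r(x, z) = 32 + 4*z (r(x, z) = 4*(z + (2 + 2*3)) = 4*(z + (2 + 6)) = 4*(z + 8) = 4*(8 + z) = 32 + 4*z)
n(E) = 32 + E + 8*E/(-4 + E) (n(E) = E + (32 + 4*((E + E)/(E - 4))) = E + (32 + 4*((2*E)/(-4 + E))) = E + (32 + 4*(2*E/(-4 + E))) = E + (32 + 8*E/(-4 + E)) = 32 + E + 8*E/(-4 + E))
-154*(n(-11) + 131) = -154*((-128 + (-11)**2 + 36*(-11))/(-4 - 11) + 131) = -154*((-128 + 121 - 396)/(-15) + 131) = -154*(-1/15*(-403) + 131) = -154*(403/15 + 131) = -154*2368/15 = -364672/15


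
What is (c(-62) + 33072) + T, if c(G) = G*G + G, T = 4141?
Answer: 40995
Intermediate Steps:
c(G) = G + G² (c(G) = G² + G = G + G²)
(c(-62) + 33072) + T = (-62*(1 - 62) + 33072) + 4141 = (-62*(-61) + 33072) + 4141 = (3782 + 33072) + 4141 = 36854 + 4141 = 40995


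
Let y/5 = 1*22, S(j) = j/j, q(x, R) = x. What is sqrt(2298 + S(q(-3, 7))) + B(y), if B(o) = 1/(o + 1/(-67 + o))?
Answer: 43/4731 + 11*sqrt(19) ≈ 47.957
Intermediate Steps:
S(j) = 1
y = 110 (y = 5*(1*22) = 5*22 = 110)
sqrt(2298 + S(q(-3, 7))) + B(y) = sqrt(2298 + 1) + (-67 + 110)/(1 + 110**2 - 67*110) = sqrt(2299) + 43/(1 + 12100 - 7370) = 11*sqrt(19) + 43/4731 = 43/4731 + 11*sqrt(19)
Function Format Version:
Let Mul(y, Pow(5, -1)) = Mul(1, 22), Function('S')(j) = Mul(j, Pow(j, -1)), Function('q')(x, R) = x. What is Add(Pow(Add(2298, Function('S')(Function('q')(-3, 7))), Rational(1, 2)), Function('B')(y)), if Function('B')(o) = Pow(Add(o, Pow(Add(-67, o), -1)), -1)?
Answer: Add(Rational(43, 4731), Mul(11, Pow(19, Rational(1, 2)))) ≈ 47.957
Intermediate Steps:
Function('S')(j) = 1
y = 110 (y = Mul(5, Mul(1, 22)) = Mul(5, 22) = 110)
Add(Pow(Add(2298, Function('S')(Function('q')(-3, 7))), Rational(1, 2)), Function('B')(y)) = Add(Pow(Add(2298, 1), Rational(1, 2)), Mul(Pow(Add(1, Pow(110, 2), Mul(-67, 110)), -1), Add(-67, 110))) = Add(Pow(2299, Rational(1, 2)), Mul(Pow(Add(1, 12100, -7370), -1), 43)) = Add(Mul(11, Pow(19, Rational(1, 2))), Mul(Pow(4731, -1), 43)) = Add(Mul(11, Pow(19, Rational(1, 2))), Mul(Rational(1, 4731), 43)) = Add(Mul(11, Pow(19, Rational(1, 2))), Rational(43, 4731)) = Add(Rational(43, 4731), Mul(11, Pow(19, Rational(1, 2))))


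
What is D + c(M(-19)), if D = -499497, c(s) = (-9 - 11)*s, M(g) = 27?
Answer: -500037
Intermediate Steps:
c(s) = -20*s
D + c(M(-19)) = -499497 - 20*27 = -499497 - 540 = -500037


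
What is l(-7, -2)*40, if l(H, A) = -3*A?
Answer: 240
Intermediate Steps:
l(-7, -2)*40 = -3*(-2)*40 = 6*40 = 240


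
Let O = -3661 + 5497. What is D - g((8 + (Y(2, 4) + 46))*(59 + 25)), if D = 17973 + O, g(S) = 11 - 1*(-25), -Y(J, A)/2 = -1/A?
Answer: 19773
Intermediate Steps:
Y(J, A) = 2/A (Y(J, A) = -(-2)/A = 2/A)
O = 1836
g(S) = 36 (g(S) = 11 + 25 = 36)
D = 19809 (D = 17973 + 1836 = 19809)
D - g((8 + (Y(2, 4) + 46))*(59 + 25)) = 19809 - 1*36 = 19809 - 36 = 19773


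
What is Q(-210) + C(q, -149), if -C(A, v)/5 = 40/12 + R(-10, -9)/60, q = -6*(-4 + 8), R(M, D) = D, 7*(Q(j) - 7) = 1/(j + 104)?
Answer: -39703/4452 ≈ -8.9180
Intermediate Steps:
Q(j) = 7 + 1/(7*(104 + j)) (Q(j) = 7 + 1/(7*(j + 104)) = 7 + 1/(7*(104 + j)))
q = -24 (q = -6*4 = -24)
C(A, v) = -191/12 (C(A, v) = -5*(40/12 - 9/60) = -5*(40*(1/12) - 9*1/60) = -5*(10/3 - 3/20) = -5*191/60 = -191/12)
Q(-210) + C(q, -149) = (5097 + 49*(-210))/(7*(104 - 210)) - 191/12 = (⅐)*(5097 - 10290)/(-106) - 191/12 = (⅐)*(-1/106)*(-5193) - 191/12 = 5193/742 - 191/12 = -39703/4452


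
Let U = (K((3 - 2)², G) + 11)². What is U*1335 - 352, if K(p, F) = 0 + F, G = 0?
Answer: 161183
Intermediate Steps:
K(p, F) = F
U = 121 (U = (0 + 11)² = 11² = 121)
U*1335 - 352 = 121*1335 - 352 = 161535 - 352 = 161183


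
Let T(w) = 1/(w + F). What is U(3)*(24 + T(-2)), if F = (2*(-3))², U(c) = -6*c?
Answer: -7353/17 ≈ -432.53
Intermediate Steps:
F = 36 (F = (-6)² = 36)
T(w) = 1/(36 + w) (T(w) = 1/(w + 36) = 1/(36 + w))
U(3)*(24 + T(-2)) = (-6*3)*(24 + 1/(36 - 2)) = -18*(24 + 1/34) = -18*817/34 = -7353/17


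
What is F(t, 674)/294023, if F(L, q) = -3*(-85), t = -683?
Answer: 255/294023 ≈ 0.00086728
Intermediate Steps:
F(L, q) = 255
F(t, 674)/294023 = 255/294023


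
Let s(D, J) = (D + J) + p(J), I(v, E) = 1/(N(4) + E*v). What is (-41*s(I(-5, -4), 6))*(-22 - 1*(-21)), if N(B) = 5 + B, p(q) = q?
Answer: 14309/29 ≈ 493.41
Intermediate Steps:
I(v, E) = 1/(9 + E*v) (I(v, E) = 1/((5 + 4) + E*v) = 1/(9 + E*v))
s(D, J) = D + 2*J (s(D, J) = (D + J) + J = D + 2*J)
(-41*s(I(-5, -4), 6))*(-22 - 1*(-21)) = (-41*(1/(9 - 4*(-5)) + 2*6))*(-22 - 1*(-21)) = (-41*(1/(9 + 20) + 12))*(-22 + 21) = -41*(1/29 + 12)*(-1) = -41*349/29*(-1) = -14309/29*(-1) = 14309/29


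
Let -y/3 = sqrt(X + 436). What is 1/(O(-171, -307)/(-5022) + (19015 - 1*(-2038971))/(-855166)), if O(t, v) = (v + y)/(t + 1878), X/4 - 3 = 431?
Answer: -33645226698146533898142/80967174931526025183469 - 9785408318294076*sqrt(543)/80967174931526025183469 ≈ -0.41554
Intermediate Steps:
X = 1736 (X = 12 + 4*431 = 12 + 1724 = 1736)
y = -6*sqrt(543) (y = -3*sqrt(1736 + 436) = -6*sqrt(543) ≈ -139.81)
O(t, v) = (v - 6*sqrt(543))/(1878 + t) (O(t, v) = (v - 6*sqrt(543))/(t + 1878) = (v - 6*sqrt(543))/(1878 + t))
1/(O(-171, -307)/(-5022) + (19015 - 1*(-2038971))/(-855166)) = 1/(((-307 - 6*sqrt(543))/(1878 - 171))/(-5022) + (19015 - 1*(-2038971))/(-855166)) = 1/(((-307 - 6*sqrt(543))/1707)*(-1/5022) + (19015 + 2038971)*(-1/855166)) = 1/(((-307 - 6*sqrt(543))/1707)*(-1/5022) + 2057986*(-1/855166)) = 1/((-307/1707 - 2*sqrt(543)/569)*(-1/5022) - 1028993/427583) = 1/((307/8572554 + sqrt(543)/1428759) - 1028993/427583) = 1/(-284547315811/118241237322 + sqrt(543)/1428759)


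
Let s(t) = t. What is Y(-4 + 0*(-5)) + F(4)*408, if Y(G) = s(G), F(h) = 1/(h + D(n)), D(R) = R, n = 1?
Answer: 388/5 ≈ 77.600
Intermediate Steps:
F(h) = 1/(1 + h) (F(h) = 1/(h + 1) = 1/(1 + h))
Y(G) = G
Y(-4 + 0*(-5)) + F(4)*408 = (-4 + 0*(-5)) + 408/(1 + 4) = (-4 + 0) + 408/5 = -4 + (1/5)*408 = -4 + 408/5 = 388/5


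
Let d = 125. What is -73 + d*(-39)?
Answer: -4948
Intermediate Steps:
-73 + d*(-39) = -73 + 125*(-39) = -73 - 4875 = -4948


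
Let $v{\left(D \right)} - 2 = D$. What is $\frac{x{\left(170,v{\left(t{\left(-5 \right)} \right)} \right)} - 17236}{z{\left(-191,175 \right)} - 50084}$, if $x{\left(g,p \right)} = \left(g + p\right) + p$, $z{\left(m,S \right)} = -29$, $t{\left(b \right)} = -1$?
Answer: $\frac{17064}{50113} \approx 0.34051$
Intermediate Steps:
$v{\left(D \right)} = 2 + D$
$x{\left(g,p \right)} = g + 2 p$
$\frac{x{\left(170,v{\left(t{\left(-5 \right)} \right)} \right)} - 17236}{z{\left(-191,175 \right)} - 50084} = \frac{\left(170 + 2 \left(2 - 1\right)\right) - 17236}{-29 - 50084} = \frac{\left(170 + 2 \cdot 1\right) - 17236}{-50113} = \left(\left(170 + 2\right) - 17236\right) \left(- \frac{1}{50113}\right) = \left(172 - 17236\right) \left(- \frac{1}{50113}\right) = \left(-17064\right) \left(- \frac{1}{50113}\right) = \frac{17064}{50113}$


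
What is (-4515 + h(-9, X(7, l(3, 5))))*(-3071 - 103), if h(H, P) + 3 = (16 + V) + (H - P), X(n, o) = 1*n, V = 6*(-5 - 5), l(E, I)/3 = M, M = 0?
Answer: 14530572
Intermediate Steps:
l(E, I) = 0 (l(E, I) = 3*0 = 0)
V = -60 (V = 6*(-10) = -60)
X(n, o) = n
h(H, P) = -47 + H - P (h(H, P) = -3 + ((16 - 60) + (H - P)) = -3 + (-44 + (H - P)) = -3 + (-44 + H - P) = -47 + H - P)
(-4515 + h(-9, X(7, l(3, 5))))*(-3071 - 103) = (-4515 + (-47 - 9 - 1*7))*(-3071 - 103) = (-4515 + (-47 - 9 - 7))*(-3174) = (-4515 - 63)*(-3174) = -4578*(-3174) = 14530572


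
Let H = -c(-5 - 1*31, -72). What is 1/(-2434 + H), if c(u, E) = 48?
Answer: -1/2482 ≈ -0.00040290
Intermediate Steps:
H = -48 (H = -1*48 = -48)
1/(-2434 + H) = 1/(-2434 - 48) = 1/(-2482) = -1/2482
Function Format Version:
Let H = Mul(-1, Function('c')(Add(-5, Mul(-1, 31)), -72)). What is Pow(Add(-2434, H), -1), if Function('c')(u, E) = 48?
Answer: Rational(-1, 2482) ≈ -0.00040290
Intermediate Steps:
H = -48 (H = Mul(-1, 48) = -48)
Pow(Add(-2434, H), -1) = Pow(Add(-2434, -48), -1) = Pow(-2482, -1) = Rational(-1, 2482)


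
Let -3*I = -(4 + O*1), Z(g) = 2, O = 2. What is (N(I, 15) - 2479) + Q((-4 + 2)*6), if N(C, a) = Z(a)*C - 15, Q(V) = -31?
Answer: -2521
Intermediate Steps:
I = 2 (I = -(-1)*(4 + 2*1)/3 = -(-1)*(4 + 2)/3 = -(-1)*6/3 = -⅓*(-6) = 2)
N(C, a) = -15 + 2*C (N(C, a) = 2*C - 15 = -15 + 2*C)
(N(I, 15) - 2479) + Q((-4 + 2)*6) = ((-15 + 2*2) - 2479) - 31 = ((-15 + 4) - 2479) - 31 = (-11 - 2479) - 31 = -2490 - 31 = -2521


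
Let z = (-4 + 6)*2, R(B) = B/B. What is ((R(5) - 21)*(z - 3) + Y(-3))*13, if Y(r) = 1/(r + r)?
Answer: -1573/6 ≈ -262.17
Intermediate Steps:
Y(r) = 1/(2*r)
R(B) = 1
z = 4 (z = 2*2 = 4)
((R(5) - 21)*(z - 3) + Y(-3))*13 = ((1 - 21)*(4 - 3) + (1/2)/(-3))*13 = (-20*1 + (1/2)*(-1/3))*13 = (-20 - 1/6)*13 = -121/6*13 = -1573/6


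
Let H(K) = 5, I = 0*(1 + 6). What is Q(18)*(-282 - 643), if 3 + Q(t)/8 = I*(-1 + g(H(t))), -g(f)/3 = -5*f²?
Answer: 22200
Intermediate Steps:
I = 0 (I = 0*7 = 0)
g(f) = 15*f² (g(f) = -(-15)*f² = 15*f²)
Q(t) = -24 (Q(t) = -24 + 8*(0*(-1 + 15*5²)) = -24 + 8*(0*(-1 + 15*25)) = -24 + 8*(0*(-1 + 375)) = -24 + 8*(0*374) = -24 + 8*0 = -24 + 0 = -24)
Q(18)*(-282 - 643) = -24*(-282 - 643) = -24*(-925) = 22200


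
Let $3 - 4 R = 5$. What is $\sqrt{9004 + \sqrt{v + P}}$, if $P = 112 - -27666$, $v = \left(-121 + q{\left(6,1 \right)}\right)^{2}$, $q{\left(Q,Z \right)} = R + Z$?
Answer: $\frac{\sqrt{36016 + 2 \sqrt{169193}}}{2} \approx 95.967$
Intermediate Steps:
$R = - \frac{1}{2}$ ($R = \frac{3}{4} - \frac{5}{4} = - \frac{1}{2} \approx -0.5$)
$q{\left(Q,Z \right)} = - \frac{1}{2} + Z$
$v = \frac{58081}{4}$ ($v = \left(-121 + \left(- \frac{1}{2} + 1\right)\right)^{2} = \left(-121 + \frac{1}{2}\right)^{2} = \left(- \frac{241}{2}\right)^{2} = \frac{58081}{4} \approx 14520.0$)
$P = 27778$ ($P = 112 + 27666 = 27778$)
$\sqrt{9004 + \sqrt{v + P}} = \sqrt{9004 + \sqrt{\frac{58081}{4} + 27778}} = \sqrt{9004 + \sqrt{\frac{169193}{4}}} = \sqrt{9004 + \frac{\sqrt{169193}}{2}}$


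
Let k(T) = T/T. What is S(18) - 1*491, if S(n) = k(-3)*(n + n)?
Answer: -455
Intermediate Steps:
k(T) = 1
S(n) = 2*n (S(n) = 1*(n + n) = 1*(2*n) = 2*n)
S(18) - 1*491 = 2*18 - 1*491 = 36 - 491 = -455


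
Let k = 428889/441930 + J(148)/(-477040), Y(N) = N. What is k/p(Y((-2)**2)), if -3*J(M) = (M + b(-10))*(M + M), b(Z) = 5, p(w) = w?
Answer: 440142883/1756819060 ≈ 0.25053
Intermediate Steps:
J(M) = -2*M*(5 + M)/3 (J(M) = -(M + 5)*(M + M)/3 = -(5 + M)*2*M/3 = -2*M*(5 + M)/3)
k = 440142883/439204765 (k = 428889/441930 - 2/3*148*(5 + 148)/(-477040) = 428889*(1/441930) - 2/3*148*153*(-1/477040) = 142963/147310 - 15096*(-1/477040) = 142963/147310 + 1887/59630 = 440142883/439204765 ≈ 1.0021)
k/p(Y((-2)**2)) = 440142883/(439204765*((-2)**2)) = (440142883/439204765)/4 = (440142883/439204765)*(1/4) = 440142883/1756819060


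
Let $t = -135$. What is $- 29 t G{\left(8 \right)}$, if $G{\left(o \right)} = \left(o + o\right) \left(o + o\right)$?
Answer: $1002240$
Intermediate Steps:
$G{\left(o \right)} = 4 o^{2}$ ($G{\left(o \right)} = 2 o 2 o = 4 o^{2}$)
$- 29 t G{\left(8 \right)} = \left(-29\right) \left(-135\right) 4 \cdot 8^{2} = 3915 \cdot 4 \cdot 64 = 3915 \cdot 256 = 1002240$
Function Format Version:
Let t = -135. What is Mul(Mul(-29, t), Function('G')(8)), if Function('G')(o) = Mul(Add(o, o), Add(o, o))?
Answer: 1002240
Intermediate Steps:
Function('G')(o) = Mul(4, Pow(o, 2)) (Function('G')(o) = Mul(Mul(2, o), Mul(2, o)) = Mul(4, Pow(o, 2)))
Mul(Mul(-29, t), Function('G')(8)) = Mul(Mul(-29, -135), Mul(4, Pow(8, 2))) = Mul(3915, Mul(4, 64)) = Mul(3915, 256) = 1002240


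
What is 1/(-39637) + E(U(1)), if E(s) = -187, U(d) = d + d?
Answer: -7412120/39637 ≈ -187.00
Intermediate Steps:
U(d) = 2*d
1/(-39637) + E(U(1)) = 1/(-39637) - 187 = -1/39637 - 187 = -7412120/39637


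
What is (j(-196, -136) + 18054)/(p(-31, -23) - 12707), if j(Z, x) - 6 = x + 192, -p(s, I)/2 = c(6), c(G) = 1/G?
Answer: -3882/2723 ≈ -1.4256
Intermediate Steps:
p(s, I) = -1/3 (p(s, I) = -2/6 = -2*1/6 = -1/3)
j(Z, x) = 198 + x (j(Z, x) = 6 + (x + 192) = 6 + (192 + x) = 198 + x)
(j(-196, -136) + 18054)/(p(-31, -23) - 12707) = ((198 - 136) + 18054)/(-1/3 - 12707) = (62 + 18054)/(-38122/3) = 18116*(-3/38122) = -3882/2723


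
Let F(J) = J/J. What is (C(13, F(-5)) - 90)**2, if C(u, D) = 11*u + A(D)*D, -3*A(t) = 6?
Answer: 2601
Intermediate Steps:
A(t) = -2 (A(t) = -1/3*6 = -2)
F(J) = 1
C(u, D) = -2*D + 11*u (C(u, D) = 11*u - 2*D = -2*D + 11*u)
(C(13, F(-5)) - 90)**2 = ((-2*1 + 11*13) - 90)**2 = ((-2 + 143) - 90)**2 = (141 - 90)**2 = 51**2 = 2601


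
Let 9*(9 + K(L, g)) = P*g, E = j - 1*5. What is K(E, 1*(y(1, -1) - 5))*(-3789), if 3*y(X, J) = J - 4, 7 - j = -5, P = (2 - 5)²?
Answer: 59361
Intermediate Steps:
P = 9 (P = (-3)² = 9)
j = 12 (j = 7 - 1*(-5) = 7 + 5 = 12)
y(X, J) = -4/3 + J/3 (y(X, J) = (J - 4)/3 = (-4 + J)/3 = -4/3 + J/3)
E = 7 (E = 12 - 1*5 = 12 - 5 = 7)
K(L, g) = -9 + g (K(L, g) = -9 + (9*g)/9 = -9 + g)
K(E, 1*(y(1, -1) - 5))*(-3789) = (-9 + 1*((-4/3 + (⅓)*(-1)) - 5))*(-3789) = (-9 + 1*((-4/3 - ⅓) - 5))*(-3789) = (-9 + 1*(-5/3 - 5))*(-3789) = (-9 + 1*(-20/3))*(-3789) = (-9 - 20/3)*(-3789) = -47/3*(-3789) = 59361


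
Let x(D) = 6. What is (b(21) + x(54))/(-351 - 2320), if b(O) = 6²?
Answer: -42/2671 ≈ -0.015724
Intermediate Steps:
b(O) = 36
(b(21) + x(54))/(-351 - 2320) = (36 + 6)/(-351 - 2320) = 42/(-2671) = 42*(-1/2671) = -42/2671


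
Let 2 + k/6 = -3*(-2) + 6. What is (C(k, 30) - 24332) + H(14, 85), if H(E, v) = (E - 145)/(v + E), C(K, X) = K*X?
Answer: -2230799/99 ≈ -22533.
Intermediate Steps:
k = 60 (k = -12 + 6*(-3*(-2) + 6) = -12 + 6*(6 + 6) = -12 + 6*12 = -12 + 72 = 60)
H(E, v) = (-145 + E)/(E + v)
(C(k, 30) - 24332) + H(14, 85) = (60*30 - 24332) + (-145 + 14)/(14 + 85) = (1800 - 24332) - 131/99 = -22532 + (1/99)*(-131) = -22532 - 131/99 = -2230799/99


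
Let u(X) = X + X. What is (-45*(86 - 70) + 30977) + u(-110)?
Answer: 30037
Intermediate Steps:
u(X) = 2*X
(-45*(86 - 70) + 30977) + u(-110) = (-45*(86 - 70) + 30977) + 2*(-110) = (-45*16 + 30977) - 220 = (-720 + 30977) - 220 = 30257 - 220 = 30037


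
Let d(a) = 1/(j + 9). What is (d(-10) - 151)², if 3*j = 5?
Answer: 23319241/1024 ≈ 22773.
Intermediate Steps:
j = 5/3 (j = (⅓)*5 = 5/3 ≈ 1.6667)
d(a) = 3/32 (d(a) = 1/(5/3 + 9) = 1/(32/3) = 3/32)
(d(-10) - 151)² = (3/32 - 151)² = (-4829/32)² = 23319241/1024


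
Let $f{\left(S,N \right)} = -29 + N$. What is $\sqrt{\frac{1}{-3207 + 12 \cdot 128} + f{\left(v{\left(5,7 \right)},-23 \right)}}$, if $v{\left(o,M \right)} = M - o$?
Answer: $\frac{i \sqrt{145198203}}{1671} \approx 7.2111 i$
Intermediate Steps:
$\sqrt{\frac{1}{-3207 + 12 \cdot 128} + f{\left(v{\left(5,7 \right)},-23 \right)}} = \sqrt{\frac{1}{-3207 + 12 \cdot 128} - 52} = \sqrt{\frac{1}{-3207 + 1536} - 52} = \sqrt{\frac{1}{-1671} - 52} = \sqrt{- \frac{1}{1671} - 52} = \sqrt{- \frac{86893}{1671}} = \frac{i \sqrt{145198203}}{1671}$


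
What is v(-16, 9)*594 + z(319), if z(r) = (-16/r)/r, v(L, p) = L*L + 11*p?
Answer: 21458342054/101761 ≈ 2.1087e+5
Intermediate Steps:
v(L, p) = L² + 11*p
z(r) = -16/r²
v(-16, 9)*594 + z(319) = ((-16)² + 11*9)*594 - 16/319² = (256 + 99)*594 - 16*1/101761 = 355*594 - 16/101761 = 210870 - 16/101761 = 21458342054/101761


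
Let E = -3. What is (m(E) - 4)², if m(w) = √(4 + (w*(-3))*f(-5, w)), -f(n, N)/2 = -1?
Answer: (4 - √22)² ≈ 0.47667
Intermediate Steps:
f(n, N) = 2 (f(n, N) = -2*(-1) = 2)
m(w) = √(4 - 6*w) (m(w) = √(4 + (w*(-3))*2) = √(4 - 3*w*2) = √(4 - 6*w))
(m(E) - 4)² = (√(4 - 6*(-3)) - 4)² = (√(4 + 18) - 4)² = (√22 - 4)² = (-4 + √22)²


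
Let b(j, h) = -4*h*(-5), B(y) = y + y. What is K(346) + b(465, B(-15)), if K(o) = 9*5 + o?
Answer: -209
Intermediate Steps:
B(y) = 2*y
b(j, h) = 20*h
K(o) = 45 + o
K(346) + b(465, B(-15)) = (45 + 346) + 20*(2*(-15)) = 391 + 20*(-30) = 391 - 600 = -209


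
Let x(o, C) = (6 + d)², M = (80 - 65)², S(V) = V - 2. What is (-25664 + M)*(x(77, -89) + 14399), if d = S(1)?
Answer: -366932136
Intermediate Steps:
S(V) = -2 + V
d = -1 (d = -2 + 1 = -1)
M = 225 (M = 15² = 225)
x(o, C) = 25 (x(o, C) = (6 - 1)² = 5² = 25)
(-25664 + M)*(x(77, -89) + 14399) = (-25664 + 225)*(25 + 14399) = -25439*14424 = -366932136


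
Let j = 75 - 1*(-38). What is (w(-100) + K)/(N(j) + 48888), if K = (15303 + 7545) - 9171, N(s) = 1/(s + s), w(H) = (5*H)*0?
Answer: 3091002/11048689 ≈ 0.27976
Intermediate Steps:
w(H) = 0
j = 113 (j = 75 + 38 = 113)
N(s) = 1/(2*s)
K = 13677 (K = 22848 - 9171 = 13677)
(w(-100) + K)/(N(j) + 48888) = (0 + 13677)/((1/2)/113 + 48888) = 13677/((1/2)*(1/113) + 48888) = 13677/(1/226 + 48888) = 13677/(11048689/226) = 13677*(226/11048689) = 3091002/11048689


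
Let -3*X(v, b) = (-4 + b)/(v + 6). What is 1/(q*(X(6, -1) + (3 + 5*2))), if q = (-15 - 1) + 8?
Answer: -9/946 ≈ -0.0095137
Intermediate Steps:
X(v, b) = -(-4 + b)/(3*(6 + v)) (X(v, b) = -(-4 + b)/(3*(v + 6)) = -(-4 + b)/(3*(6 + v)))
q = -8 (q = -16 + 8 = -8)
1/(q*(X(6, -1) + (3 + 5*2))) = 1/(-8*((4 - 1*(-1))/(3*(6 + 6)) + (3 + 5*2))) = 1/(-8*((⅓)*(4 + 1)/12 + (3 + 10))) = 1/(-8*((⅓)*(1/12)*5 + 13)) = 1/(-8*(5/36 + 13)) = 1/(-8*473/36) = 1/(-946/9) = -9/946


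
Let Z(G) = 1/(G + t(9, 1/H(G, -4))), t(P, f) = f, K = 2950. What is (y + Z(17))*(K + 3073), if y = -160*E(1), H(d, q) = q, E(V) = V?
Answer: -64542468/67 ≈ -9.6332e+5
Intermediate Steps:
y = -160 (y = -160*1 = -160)
Z(G) = 1/(-¼ + G) (Z(G) = 1/(G + 1/(-4)) = 1/(G - ¼) = 1/(-¼ + G))
(y + Z(17))*(K + 3073) = (-160 + 4/(-1 + 4*17))*(2950 + 3073) = (-160 + 4/(-1 + 68))*6023 = (-160 + 4/67)*6023 = -10716/67*6023 = -64542468/67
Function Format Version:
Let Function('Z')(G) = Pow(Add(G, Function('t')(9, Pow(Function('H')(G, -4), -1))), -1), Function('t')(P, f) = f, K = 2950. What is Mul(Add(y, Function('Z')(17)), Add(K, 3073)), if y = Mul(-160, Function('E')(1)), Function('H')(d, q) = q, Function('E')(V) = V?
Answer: Rational(-64542468, 67) ≈ -9.6332e+5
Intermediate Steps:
y = -160 (y = Mul(-160, 1) = -160)
Function('Z')(G) = Pow(Add(Rational(-1, 4), G), -1) (Function('Z')(G) = Pow(Add(G, Pow(-4, -1)), -1) = Pow(Add(G, Rational(-1, 4)), -1) = Pow(Add(Rational(-1, 4), G), -1))
Mul(Add(y, Function('Z')(17)), Add(K, 3073)) = Mul(Add(-160, Mul(4, Pow(Add(-1, Mul(4, 17)), -1))), Add(2950, 3073)) = Mul(Add(-160, Mul(4, Pow(Add(-1, 68), -1))), 6023) = Mul(Add(-160, Mul(4, Pow(67, -1))), 6023) = Mul(Add(-160, Mul(4, Rational(1, 67))), 6023) = Mul(Add(-160, Rational(4, 67)), 6023) = Mul(Rational(-10716, 67), 6023) = Rational(-64542468, 67)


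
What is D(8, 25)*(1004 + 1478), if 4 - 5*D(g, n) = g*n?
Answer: -486472/5 ≈ -97294.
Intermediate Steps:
D(g, n) = 4/5 - g*n/5
D(8, 25)*(1004 + 1478) = (4/5 - 1/5*8*25)*(1004 + 1478) = (4/5 - 40)*2482 = -196/5*2482 = -486472/5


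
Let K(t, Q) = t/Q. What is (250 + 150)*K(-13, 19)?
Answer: -5200/19 ≈ -273.68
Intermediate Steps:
(250 + 150)*K(-13, 19) = (250 + 150)*(-13/19) = 400*(-13*1/19) = 400*(-13/19) = -5200/19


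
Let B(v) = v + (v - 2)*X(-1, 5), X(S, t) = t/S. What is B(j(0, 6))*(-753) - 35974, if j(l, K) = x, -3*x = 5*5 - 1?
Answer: -67600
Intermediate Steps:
x = -8 (x = -(5*5 - 1)/3 = -(25 - 1)/3 = -⅓*24 = -8)
j(l, K) = -8
B(v) = 10 - 4*v (B(v) = v + (v - 2)*(5/(-1)) = v + (-2 + v)*(5*(-1)) = v + (-2 + v)*(-5) = v + (10 - 5*v) = 10 - 4*v)
B(j(0, 6))*(-753) - 35974 = (10 - 4*(-8))*(-753) - 35974 = (10 + 32)*(-753) - 35974 = 42*(-753) - 35974 = -31626 - 35974 = -67600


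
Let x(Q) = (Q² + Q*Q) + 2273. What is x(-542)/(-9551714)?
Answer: -589801/9551714 ≈ -0.061748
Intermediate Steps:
x(Q) = 2273 + 2*Q² (x(Q) = (Q² + Q²) + 2273 = 2*Q² + 2273 = 2273 + 2*Q²)
x(-542)/(-9551714) = (2273 + 2*(-542)²)/(-9551714) = (2273 + 2*293764)*(-1/9551714) = (2273 + 587528)*(-1/9551714) = 589801*(-1/9551714) = -589801/9551714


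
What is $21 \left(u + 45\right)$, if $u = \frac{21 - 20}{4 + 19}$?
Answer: $\frac{21756}{23} \approx 945.91$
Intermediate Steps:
$u = \frac{1}{23}$ ($u = 1 \cdot \frac{1}{23} = \frac{1}{23} \approx 0.043478$)
$21 \left(u + 45\right) = 21 \left(\frac{1}{23} + 45\right) = 21 \cdot \frac{1036}{23} = \frac{21756}{23}$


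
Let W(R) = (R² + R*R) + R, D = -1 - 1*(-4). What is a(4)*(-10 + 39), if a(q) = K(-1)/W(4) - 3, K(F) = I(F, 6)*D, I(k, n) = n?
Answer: -145/2 ≈ -72.500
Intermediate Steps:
D = 3 (D = -1 + 4 = 3)
W(R) = R + 2*R² (W(R) = (R² + R²) + R = 2*R² + R = R + 2*R²)
K(F) = 18 (K(F) = 6*3 = 18)
a(q) = -5/2 (a(q) = 18/((4*(1 + 2*4))) - 3 = 18/((4*(1 + 8))) - 3 = 18/((4*9)) - 3 = 18/36 - 3 = 18*(1/36) - 3 = ½ - 3 = -5/2)
a(4)*(-10 + 39) = -5*(-10 + 39)/2 = -5/2*29 = -145/2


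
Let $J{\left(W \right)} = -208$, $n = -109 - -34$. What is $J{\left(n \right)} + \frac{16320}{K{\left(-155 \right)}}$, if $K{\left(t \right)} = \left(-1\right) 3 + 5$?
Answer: $7952$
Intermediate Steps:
$n = -75$ ($n = -109 + 34 = -75$)
$K{\left(t \right)} = 2$ ($K{\left(t \right)} = -3 + 5 = 2$)
$J{\left(n \right)} + \frac{16320}{K{\left(-155 \right)}} = -208 + \frac{16320}{2} = -208 + 16320 \cdot \frac{1}{2} = -208 + 8160 = 7952$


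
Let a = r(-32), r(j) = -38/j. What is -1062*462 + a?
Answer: -7850285/16 ≈ -4.9064e+5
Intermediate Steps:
a = 19/16 (a = -38/(-32) = -38*(-1/32) = 19/16 ≈ 1.1875)
-1062*462 + a = -1062*462 + 19/16 = -490644 + 19/16 = -7850285/16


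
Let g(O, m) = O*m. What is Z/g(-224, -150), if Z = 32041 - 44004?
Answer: -1709/4800 ≈ -0.35604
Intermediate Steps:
Z = -11963
Z/g(-224, -150) = -11963/((-224*(-150))) = -11963/33600 = -11963*1/33600 = -1709/4800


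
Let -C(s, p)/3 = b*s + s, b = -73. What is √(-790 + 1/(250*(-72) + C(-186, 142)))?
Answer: I*√4641863141/2424 ≈ 28.107*I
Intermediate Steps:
C(s, p) = 216*s (C(s, p) = -3*(-73*s + s) = -(-216)*s = 216*s)
√(-790 + 1/(250*(-72) + C(-186, 142))) = √(-790 + 1/(250*(-72) + 216*(-186))) = √(-790 + 1/(-18000 - 40176)) = √(-790 + 1/(-58176)) = √(-790 - 1/58176) = √(-45959041/58176) = I*√4641863141/2424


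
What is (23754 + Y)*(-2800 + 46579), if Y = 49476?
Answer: 3205936170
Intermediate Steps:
(23754 + Y)*(-2800 + 46579) = (23754 + 49476)*(-2800 + 46579) = 73230*43779 = 3205936170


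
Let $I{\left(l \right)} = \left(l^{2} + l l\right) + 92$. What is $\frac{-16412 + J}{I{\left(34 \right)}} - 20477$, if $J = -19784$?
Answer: $- \frac{12315726}{601} \approx -20492.0$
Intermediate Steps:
$I{\left(l \right)} = 92 + 2 l^{2}$ ($I{\left(l \right)} = \left(l^{2} + l^{2}\right) + 92 = 2 l^{2} + 92 = 92 + 2 l^{2}$)
$\frac{-16412 + J}{I{\left(34 \right)}} - 20477 = \frac{-16412 - 19784}{92 + 2 \cdot 34^{2}} - 20477 = - \frac{36196}{92 + 2 \cdot 1156} - 20477 = - \frac{36196}{92 + 2312} - 20477 = - \frac{36196}{2404} - 20477 = \left(-36196\right) \frac{1}{2404} - 20477 = - \frac{9049}{601} - 20477 = - \frac{12315726}{601}$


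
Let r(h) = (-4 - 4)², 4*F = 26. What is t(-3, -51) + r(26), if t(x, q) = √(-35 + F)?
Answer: 64 + I*√114/2 ≈ 64.0 + 5.3385*I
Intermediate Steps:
F = 13/2 (F = (¼)*26 = 13/2 ≈ 6.5000)
r(h) = 64 (r(h) = (-8)² = 64)
t(x, q) = I*√114/2 (t(x, q) = √(-35 + 13/2) = √(-57/2) = I*√114/2)
t(-3, -51) + r(26) = I*√114/2 + 64 = 64 + I*√114/2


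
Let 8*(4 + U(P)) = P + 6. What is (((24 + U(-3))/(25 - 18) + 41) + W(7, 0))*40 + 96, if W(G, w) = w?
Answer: 12967/7 ≈ 1852.4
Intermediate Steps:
U(P) = -13/4 + P/8 (U(P) = -4 + (P + 6)/8 = -4 + (6 + P)/8 = -4 + (¾ + P/8) = -13/4 + P/8)
(((24 + U(-3))/(25 - 18) + 41) + W(7, 0))*40 + 96 = (((24 + (-13/4 + (⅛)*(-3)))/(25 - 18) + 41) + 0)*40 + 96 = (((24 + (-13/4 - 3/8))/7 + 41) + 0)*40 + 96 = (((24 - 29/8)*(⅐) + 41) + 0)*40 + 96 = (((163/8)*(⅐) + 41) + 0)*40 + 96 = ((163/56 + 41) + 0)*40 + 96 = (2459/56 + 0)*40 + 96 = (2459/56)*40 + 96 = 12295/7 + 96 = 12967/7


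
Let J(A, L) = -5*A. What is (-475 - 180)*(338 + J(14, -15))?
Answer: -175540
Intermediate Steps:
(-475 - 180)*(338 + J(14, -15)) = (-475 - 180)*(338 - 5*14) = -655*(338 - 70) = -655*268 = -175540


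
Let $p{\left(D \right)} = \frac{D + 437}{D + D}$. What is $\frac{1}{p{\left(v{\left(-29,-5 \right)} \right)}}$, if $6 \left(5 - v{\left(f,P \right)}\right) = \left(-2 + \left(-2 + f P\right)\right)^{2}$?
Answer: $\frac{13234}{5743} \approx 2.3044$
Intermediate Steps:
$v{\left(f,P \right)} = 5 - \frac{\left(-4 + P f\right)^{2}}{6}$ ($v{\left(f,P \right)} = 5 - \frac{\left(-2 + \left(-2 + f P\right)\right)^{2}}{6} = 5 - \frac{\left(-2 + \left(-2 + P f\right)\right)^{2}}{6} = 5 - \frac{\left(-4 + P f\right)^{2}}{6}$)
$p{\left(D \right)} = \frac{437 + D}{2 D}$
$\frac{1}{p{\left(v{\left(-29,-5 \right)} \right)}} = \frac{1}{\frac{1}{2} \frac{1}{5 - \frac{\left(-4 - -145\right)^{2}}{6}} \left(437 + \left(5 - \frac{\left(-4 - -145\right)^{2}}{6}\right)\right)} = \frac{1}{\frac{1}{2} \frac{1}{5 - \frac{\left(-4 + 145\right)^{2}}{6}} \left(437 + \left(5 - \frac{\left(-4 + 145\right)^{2}}{6}\right)\right)} = \frac{1}{\frac{1}{2} \frac{1}{5 - \frac{141^{2}}{6}} \left(437 + \left(5 - \frac{141^{2}}{6}\right)\right)} = \frac{1}{\frac{1}{2} \frac{1}{5 - \frac{6627}{2}} \left(437 + \left(5 - \frac{6627}{2}\right)\right)} = \frac{1}{\frac{1}{2} \frac{1}{- \frac{6617}{2}} \left(437 - \frac{6617}{2}\right)} = \frac{1}{\frac{1}{2} \left(- \frac{2}{6617}\right) \left(- \frac{5743}{2}\right)} = \frac{1}{\frac{5743}{13234}} = \frac{13234}{5743}$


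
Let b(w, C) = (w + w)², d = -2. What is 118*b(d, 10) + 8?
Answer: 1896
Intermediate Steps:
b(w, C) = 4*w² (b(w, C) = (2*w)² = 4*w²)
118*b(d, 10) + 8 = 118*(4*(-2)²) + 8 = 118*(4*4) + 8 = 118*16 + 8 = 1888 + 8 = 1896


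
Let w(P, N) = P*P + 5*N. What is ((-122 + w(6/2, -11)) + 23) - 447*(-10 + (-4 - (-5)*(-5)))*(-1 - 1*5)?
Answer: -104743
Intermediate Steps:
w(P, N) = P**2 + 5*N
((-122 + w(6/2, -11)) + 23) - 447*(-10 + (-4 - (-5)*(-5)))*(-1 - 1*5) = ((-122 + ((6/2)**2 + 5*(-11))) + 23) - 447*(-10 + (-4 - (-5)*(-5)))*(-1 - 1*5) = ((-122 + ((6*(1/2))**2 - 55)) + 23) - 447*(-10 + (-4 - 1*25))*(-1 - 5) = ((-122 + (3**2 - 55)) + 23) - 447*(-10 + (-4 - 25))*(-6) = ((-122 + (9 - 55)) + 23) - 447*(-10 - 29)*(-6) = ((-122 - 46) + 23) - (-17433)*(-6) = (-168 + 23) - 447*234 = -145 - 104598 = -104743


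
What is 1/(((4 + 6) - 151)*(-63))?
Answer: 1/8883 ≈ 0.00011257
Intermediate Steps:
1/(((4 + 6) - 151)*(-63)) = 1/((10 - 151)*(-63)) = 1/(-141*(-63)) = 1/8883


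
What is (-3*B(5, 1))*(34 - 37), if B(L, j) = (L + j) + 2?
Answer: 72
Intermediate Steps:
B(L, j) = 2 + L + j
(-3*B(5, 1))*(34 - 37) = (-3*(2 + 5 + 1))*(34 - 37) = -3*8*(-3) = -24*(-3) = 72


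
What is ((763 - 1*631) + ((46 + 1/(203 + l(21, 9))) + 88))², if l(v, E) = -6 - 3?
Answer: 2663076025/37636 ≈ 70759.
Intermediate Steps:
l(v, E) = -9
((763 - 1*631) + ((46 + 1/(203 + l(21, 9))) + 88))² = ((763 - 1*631) + ((46 + 1/(203 - 9)) + 88))² = ((763 - 631) + ((46 + 1/194) + 88))² = (132 + ((46 + 1/194) + 88))² = (132 + (8925/194 + 88))² = (132 + 25997/194)² = (51605/194)² = 2663076025/37636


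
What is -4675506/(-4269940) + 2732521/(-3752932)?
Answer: 1469788841213/4006198616020 ≈ 0.36688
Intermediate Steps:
-4675506/(-4269940) + 2732521/(-3752932) = -4675506*(-1/4269940) + 2732521*(-1/3752932) = 2337753/2134970 - 2732521/3752932 = 1469788841213/4006198616020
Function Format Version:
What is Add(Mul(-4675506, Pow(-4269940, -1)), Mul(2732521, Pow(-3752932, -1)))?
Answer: Rational(1469788841213, 4006198616020) ≈ 0.36688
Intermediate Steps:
Add(Mul(-4675506, Pow(-4269940, -1)), Mul(2732521, Pow(-3752932, -1))) = Add(Mul(-4675506, Rational(-1, 4269940)), Mul(2732521, Rational(-1, 3752932))) = Add(Rational(2337753, 2134970), Rational(-2732521, 3752932)) = Rational(1469788841213, 4006198616020)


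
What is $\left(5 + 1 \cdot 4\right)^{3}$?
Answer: $729$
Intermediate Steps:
$\left(5 + 1 \cdot 4\right)^{3} = \left(5 + 4\right)^{3} = 9^{3} = 729$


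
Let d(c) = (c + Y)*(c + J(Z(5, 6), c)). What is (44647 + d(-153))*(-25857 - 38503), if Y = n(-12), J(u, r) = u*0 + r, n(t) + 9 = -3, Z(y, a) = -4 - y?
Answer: -6123017320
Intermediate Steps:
n(t) = -12 (n(t) = -9 - 3 = -12)
J(u, r) = r (J(u, r) = 0 + r = r)
Y = -12
d(c) = 2*c*(-12 + c) (d(c) = (c - 12)*(c + c) = (-12 + c)*(2*c) = 2*c*(-12 + c))
(44647 + d(-153))*(-25857 - 38503) = (44647 + 2*(-153)*(-12 - 153))*(-25857 - 38503) = (44647 + 2*(-153)*(-165))*(-64360) = (44647 + 50490)*(-64360) = 95137*(-64360) = -6123017320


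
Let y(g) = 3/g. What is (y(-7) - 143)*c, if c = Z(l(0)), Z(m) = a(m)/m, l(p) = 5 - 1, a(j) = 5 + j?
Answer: -2259/7 ≈ -322.71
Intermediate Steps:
l(p) = 4
Z(m) = (5 + m)/m
c = 9/4 (c = (5 + 4)/4 = (1/4)*9 = 9/4 ≈ 2.2500)
(y(-7) - 143)*c = (3/(-7) - 143)*(9/4) = (3*(-1/7) - 143)*(9/4) = (-3/7 - 143)*(9/4) = -1004/7*9/4 = -2259/7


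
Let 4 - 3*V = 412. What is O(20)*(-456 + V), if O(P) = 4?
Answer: -2368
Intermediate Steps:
V = -136 (V = 4/3 - ⅓*412 = 4/3 - 412/3 = -136)
O(20)*(-456 + V) = 4*(-456 - 136) = 4*(-592) = -2368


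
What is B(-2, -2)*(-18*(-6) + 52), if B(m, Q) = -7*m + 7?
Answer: 3360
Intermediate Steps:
B(m, Q) = 7 - 7*m
B(-2, -2)*(-18*(-6) + 52) = (7 - 7*(-2))*(-18*(-6) + 52) = (7 + 14)*(108 + 52) = 21*160 = 3360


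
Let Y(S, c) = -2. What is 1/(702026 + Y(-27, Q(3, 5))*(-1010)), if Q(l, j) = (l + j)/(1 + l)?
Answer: 1/704046 ≈ 1.4204e-6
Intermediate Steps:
Q(l, j) = (j + l)/(1 + l)
1/(702026 + Y(-27, Q(3, 5))*(-1010)) = 1/(702026 - 2*(-1010)) = 1/(702026 + 2020) = 1/704046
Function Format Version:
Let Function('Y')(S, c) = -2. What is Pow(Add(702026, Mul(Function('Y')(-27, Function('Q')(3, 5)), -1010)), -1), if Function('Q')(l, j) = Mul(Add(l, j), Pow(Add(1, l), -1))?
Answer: Rational(1, 704046) ≈ 1.4204e-6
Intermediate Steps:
Function('Q')(l, j) = Mul(Pow(Add(1, l), -1), Add(j, l)) (Function('Q')(l, j) = Mul(Add(j, l), Pow(Add(1, l), -1)) = Mul(Pow(Add(1, l), -1), Add(j, l)))
Pow(Add(702026, Mul(Function('Y')(-27, Function('Q')(3, 5)), -1010)), -1) = Pow(Add(702026, Mul(-2, -1010)), -1) = Pow(Add(702026, 2020), -1) = Pow(704046, -1) = Rational(1, 704046)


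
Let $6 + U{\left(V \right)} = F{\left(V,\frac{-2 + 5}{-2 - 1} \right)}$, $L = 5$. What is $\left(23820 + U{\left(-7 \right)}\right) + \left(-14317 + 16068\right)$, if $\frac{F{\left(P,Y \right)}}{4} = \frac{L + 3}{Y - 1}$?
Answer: $25549$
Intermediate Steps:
$F{\left(P,Y \right)} = \frac{32}{-1 + Y}$ ($F{\left(P,Y \right)} = 4 \frac{5 + 3}{Y - 1} = 4 \frac{8}{-1 + Y} = \frac{32}{-1 + Y}$)
$U{\left(V \right)} = -22$ ($U{\left(V \right)} = -6 + \frac{32}{-1 + \frac{-2 + 5}{-2 - 1}} = -6 + \frac{32}{-1 + \frac{3}{-3}} = -6 + \frac{32}{-1 + 3 \left(- \frac{1}{3}\right)} = -6 + \frac{32}{-1 - 1} = -6 + \frac{32}{-2} = -6 + 32 \left(- \frac{1}{2}\right) = -6 - 16 = -22$)
$\left(23820 + U{\left(-7 \right)}\right) + \left(-14317 + 16068\right) = \left(23820 - 22\right) + \left(-14317 + 16068\right) = 23798 + 1751 = 25549$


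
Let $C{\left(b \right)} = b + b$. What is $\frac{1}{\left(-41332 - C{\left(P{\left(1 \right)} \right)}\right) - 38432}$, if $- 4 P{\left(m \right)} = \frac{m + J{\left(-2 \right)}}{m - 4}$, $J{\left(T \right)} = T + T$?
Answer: $- \frac{2}{159527} \approx -1.2537 \cdot 10^{-5}$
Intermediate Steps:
$J{\left(T \right)} = 2 T$
$P{\left(m \right)} = - \frac{1}{4}$ ($P{\left(m \right)} = - \frac{\left(m + 2 \left(-2\right)\right) \frac{1}{m - 4}}{4} = - \frac{\left(m - 4\right) \frac{1}{-4 + m}}{4} = - \frac{\left(-4 + m\right) \frac{1}{-4 + m}}{4} = \left(- \frac{1}{4}\right) 1 = - \frac{1}{4}$)
$C{\left(b \right)} = 2 b$
$\frac{1}{\left(-41332 - C{\left(P{\left(1 \right)} \right)}\right) - 38432} = \frac{1}{\left(-41332 - 2 \left(- \frac{1}{4}\right)\right) - 38432} = \frac{1}{\left(-41332 - - \frac{1}{2}\right) - 38432} = \frac{1}{\left(-41332 + \frac{1}{2}\right) - 38432} = \frac{1}{- \frac{82663}{2} - 38432} = \frac{1}{- \frac{159527}{2}} = - \frac{2}{159527}$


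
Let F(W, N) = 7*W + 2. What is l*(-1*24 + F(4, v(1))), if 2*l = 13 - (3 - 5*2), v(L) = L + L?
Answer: 60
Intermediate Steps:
v(L) = 2*L
l = 10 (l = (13 - (3 - 5*2))/2 = (13 - (3 - 10))/2 = (13 - 1*(-7))/2 = (13 + 7)/2 = (½)*20 = 10)
F(W, N) = 2 + 7*W
l*(-1*24 + F(4, v(1))) = 10*(-1*24 + (2 + 7*4)) = 10*(-24 + (2 + 28)) = 10*(-24 + 30) = 10*6 = 60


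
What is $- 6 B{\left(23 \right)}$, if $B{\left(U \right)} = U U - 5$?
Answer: $-3144$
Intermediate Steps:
$B{\left(U \right)} = -5 + U^{2}$ ($B{\left(U \right)} = U^{2} - 5 = -5 + U^{2}$)
$- 6 B{\left(23 \right)} = - 6 \left(-5 + 23^{2}\right) = - 6 \left(-5 + 529\right) = \left(-6\right) 524 = -3144$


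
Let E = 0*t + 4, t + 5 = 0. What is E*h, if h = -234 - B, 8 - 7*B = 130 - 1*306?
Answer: -7288/7 ≈ -1041.1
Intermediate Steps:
t = -5 (t = -5 + 0 = -5)
B = 184/7 (B = 8/7 - (130 - 1*306)/7 = 8/7 - (130 - 306)/7 = 8/7 - 1/7*(-176) = 8/7 + 176/7 = 184/7 ≈ 26.286)
h = -1822/7 (h = -234 - 1*184/7 = -234 - 184/7 = -1822/7 ≈ -260.29)
E = 4 (E = 0*(-5) + 4 = 0 + 4 = 4)
E*h = 4*(-1822/7) = -7288/7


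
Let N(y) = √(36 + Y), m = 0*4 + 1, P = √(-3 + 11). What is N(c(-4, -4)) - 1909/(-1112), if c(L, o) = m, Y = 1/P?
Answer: 1909/1112 + √(144 + √2)/2 ≈ 7.7461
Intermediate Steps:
P = 2*√2 (P = √8 = 2*√2 ≈ 2.8284)
Y = √2/4 (Y = 1/(2*√2) = √2/4 ≈ 0.35355)
m = 1 (m = 0 + 1 = 1)
c(L, o) = 1
N(y) = √(36 + √2/4)
N(c(-4, -4)) - 1909/(-1112) = √(144 + √2)/2 - 1909/(-1112) = √(144 + √2)/2 - 1909*(-1)/1112 = √(144 + √2)/2 - 1*(-1909/1112) = √(144 + √2)/2 + 1909/1112 = 1909/1112 + √(144 + √2)/2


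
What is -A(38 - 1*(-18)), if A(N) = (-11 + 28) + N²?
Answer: -3153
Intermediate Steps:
A(N) = 17 + N²
-A(38 - 1*(-18)) = -(17 + (38 - 1*(-18))²) = -(17 + (38 + 18)²) = -(17 + 56²) = -(17 + 3136) = -1*3153 = -3153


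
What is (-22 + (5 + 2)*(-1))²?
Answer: 841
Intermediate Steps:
(-22 + (5 + 2)*(-1))² = (-22 + 7*(-1))² = (-22 - 7)² = (-29)² = 841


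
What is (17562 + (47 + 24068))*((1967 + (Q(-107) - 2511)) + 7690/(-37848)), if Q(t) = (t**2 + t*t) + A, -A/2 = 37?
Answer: 17571976561375/18924 ≈ 9.2856e+8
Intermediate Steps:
A = -74 (A = -2*37 = -74)
Q(t) = -74 + 2*t**2 (Q(t) = (t**2 + t*t) - 74 = (t**2 + t**2) - 74 = 2*t**2 - 74 = -74 + 2*t**2)
(17562 + (47 + 24068))*((1967 + (Q(-107) - 2511)) + 7690/(-37848)) = (17562 + (47 + 24068))*((1967 + ((-74 + 2*(-107)**2) - 2511)) + 7690/(-37848)) = (17562 + 24115)*((1967 + ((-74 + 2*11449) - 2511)) + 7690*(-1/37848)) = 41677*((1967 + ((-74 + 22898) - 2511)) - 3845/18924) = 41677*((1967 + (22824 - 2511)) - 3845/18924) = 41677*((1967 + 20313) - 3845/18924) = 41677*(22280 - 3845/18924) = 41677*(421622875/18924) = 17571976561375/18924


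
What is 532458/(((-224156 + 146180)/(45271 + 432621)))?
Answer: -3534130813/1083 ≈ -3.2633e+6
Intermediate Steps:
532458/(((-224156 + 146180)/(45271 + 432621))) = 532458/((-77976/477892)) = 532458/((-77976*1/477892)) = 532458/(-19494/119473) = 532458*(-119473/19494) = -3534130813/1083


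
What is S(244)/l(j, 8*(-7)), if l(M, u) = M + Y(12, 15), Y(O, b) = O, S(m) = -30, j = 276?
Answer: -5/48 ≈ -0.10417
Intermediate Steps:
l(M, u) = 12 + M (l(M, u) = M + 12 = 12 + M)
S(244)/l(j, 8*(-7)) = -30/(12 + 276) = -30/288 = -30*1/288 = -5/48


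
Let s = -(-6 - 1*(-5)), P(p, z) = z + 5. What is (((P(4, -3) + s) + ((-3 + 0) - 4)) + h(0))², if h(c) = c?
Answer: 16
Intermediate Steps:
P(p, z) = 5 + z
s = 1 (s = -(-6 + 5) = -1*(-1) = 1)
(((P(4, -3) + s) + ((-3 + 0) - 4)) + h(0))² = ((((5 - 3) + 1) + ((-3 + 0) - 4)) + 0)² = (((2 + 1) + (-3 - 4)) + 0)² = ((3 - 7) + 0)² = (-4 + 0)² = (-4)² = 16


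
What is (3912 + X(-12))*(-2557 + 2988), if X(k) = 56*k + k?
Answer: 1391268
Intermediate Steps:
X(k) = 57*k
(3912 + X(-12))*(-2557 + 2988) = (3912 + 57*(-12))*(-2557 + 2988) = (3912 - 684)*431 = 3228*431 = 1391268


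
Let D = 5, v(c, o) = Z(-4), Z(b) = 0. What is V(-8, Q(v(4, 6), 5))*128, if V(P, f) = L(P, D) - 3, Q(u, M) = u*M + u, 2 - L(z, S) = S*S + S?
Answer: -3968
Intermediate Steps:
v(c, o) = 0
L(z, S) = 2 - S - S**2 (L(z, S) = 2 - (S*S + S) = 2 - (S**2 + S) = 2 - (S + S**2) = 2 + (-S - S**2) = 2 - S - S**2)
Q(u, M) = u + M*u (Q(u, M) = M*u + u = u + M*u)
V(P, f) = -31 (V(P, f) = (2 - 1*5 - 1*5**2) - 3 = (2 - 5 - 1*25) - 3 = (2 - 5 - 25) - 3 = -28 - 3 = -31)
V(-8, Q(v(4, 6), 5))*128 = -31*128 = -3968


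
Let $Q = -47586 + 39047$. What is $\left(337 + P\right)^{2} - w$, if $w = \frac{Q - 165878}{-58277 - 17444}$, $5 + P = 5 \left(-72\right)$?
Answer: $\frac{59190847}{75721} \approx 781.7$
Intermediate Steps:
$P = -365$ ($P = -5 + 5 \left(-72\right) = -5 - 360 = -365$)
$Q = -8539$
$w = \frac{174417}{75721}$ ($w = \frac{-8539 - 165878}{-58277 - 17444} = - \frac{174417}{-75721} = \left(-174417\right) \left(- \frac{1}{75721}\right) = \frac{174417}{75721} \approx 2.3034$)
$\left(337 + P\right)^{2} - w = \left(337 - 365\right)^{2} - \frac{174417}{75721} = \left(-28\right)^{2} - \frac{174417}{75721} = 784 - \frac{174417}{75721} = \frac{59190847}{75721}$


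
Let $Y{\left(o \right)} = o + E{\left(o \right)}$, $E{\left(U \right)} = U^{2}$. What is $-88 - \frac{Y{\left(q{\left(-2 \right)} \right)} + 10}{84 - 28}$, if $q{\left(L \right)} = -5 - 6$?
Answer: $- \frac{631}{7} \approx -90.143$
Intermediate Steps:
$q{\left(L \right)} = -11$ ($q{\left(L \right)} = -5 - 6 = -11$)
$Y{\left(o \right)} = o + o^{2}$
$-88 - \frac{Y{\left(q{\left(-2 \right)} \right)} + 10}{84 - 28} = -88 - \frac{- 11 \left(1 - 11\right) + 10}{84 - 28} = -88 - \frac{\left(-11\right) \left(-10\right) + 10}{56} = -88 - \left(110 + 10\right) \frac{1}{56} = -88 - 120 \cdot \frac{1}{56} = -88 - \frac{15}{7} = - \frac{631}{7}$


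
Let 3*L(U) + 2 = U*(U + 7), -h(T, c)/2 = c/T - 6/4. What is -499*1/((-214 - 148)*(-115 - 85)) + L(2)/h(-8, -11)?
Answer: 4632103/217200 ≈ 21.326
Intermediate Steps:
h(T, c) = 3 - 2*c/T (h(T, c) = -2*(c/T - 6/4) = -2*(c/T - 6*¼) = -2*(c/T - 3/2) = -2*(-3/2 + c/T) = 3 - 2*c/T)
L(U) = -⅔ + U*(7 + U)/3 (L(U) = -⅔ + (U*(U + 7))/3 = -⅔ + (U*(7 + U))/3 = -⅔ + U*(7 + U)/3)
-499*1/((-214 - 148)*(-115 - 85)) + L(2)/h(-8, -11) = -499*1/((-214 - 148)*(-115 - 85)) + (-⅔ + (⅓)*2² + (7/3)*2)/(3 - 2*(-11)/(-8)) = -499/((-200*(-362))) + (-⅔ + (⅓)*4 + 14/3)/(3 - 2*(-11)*(-⅛)) = -499/72400 + (-⅔ + 4/3 + 14/3)/(3 - 11/4) = -499*1/72400 + 16/(3*(¼)) = -499/72400 + (16/3)*4 = -499/72400 + 64/3 = 4632103/217200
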